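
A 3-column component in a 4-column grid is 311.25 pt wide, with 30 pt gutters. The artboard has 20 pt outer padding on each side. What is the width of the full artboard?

465 pt

311.25 − 2·30 = 251.25; ÷3 gives c = 83.75 pt.
Total width: 2·20 + 4·83.75 + 3·30 = 465 pt.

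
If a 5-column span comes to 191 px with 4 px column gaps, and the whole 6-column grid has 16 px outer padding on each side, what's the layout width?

262 px

5 columns + 4 column gaps: 5c + 4·4 = 191.
5c = 191 − 16 = 175, so c = 35 px.
Total width: 2·16 + 6·35 + 5·4 = 262 px.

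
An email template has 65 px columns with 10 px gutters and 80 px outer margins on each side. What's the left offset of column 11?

Each column+gutter stride is 75 px; 10 of them past the 80 px margin is 80 + 750 = 830 px.

830 px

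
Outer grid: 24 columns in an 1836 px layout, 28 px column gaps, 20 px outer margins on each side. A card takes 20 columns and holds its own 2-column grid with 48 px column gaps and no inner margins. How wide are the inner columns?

722 px

Inside the margins: 1836 − 40 = 1796 px.
1796 − 23·28 = 1152; ÷24 gives c = 48 px.
20 columns plus 19 column gaps: 960 + 532 = 1492 px.
2d + 1·48 = 1492 → 2d = 1444 → d = 722 px.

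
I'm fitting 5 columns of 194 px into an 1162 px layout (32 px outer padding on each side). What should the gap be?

Take off 64 px of margins, leaving 1098 px.
5 columns take 5·194 = 970 px; remaining 128 splits into 4 gaps.
g = 128 / 4 = 32 px.

32 px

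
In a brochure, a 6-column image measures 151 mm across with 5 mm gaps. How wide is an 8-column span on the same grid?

203 mm

151 − 5·5 = 126; ÷6 gives c = 21 mm.
8 columns plus 7 gaps: 168 + 35 = 203 mm.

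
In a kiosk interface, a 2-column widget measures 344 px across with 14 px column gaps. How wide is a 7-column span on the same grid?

2c + 1·14 = 344 → 2c = 330 → c = 165 px.
7 columns plus 6 column gaps: 1155 + 84 = 1239 px.

1239 px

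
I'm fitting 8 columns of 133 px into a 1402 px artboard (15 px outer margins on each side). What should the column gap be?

Subtract both margins: 1402 − 2·15 = 1372 px.
8 columns take 8·133 = 1064 px; remaining 308 splits into 7 column gaps.
g = 308 / 7 = 44 px.

44 px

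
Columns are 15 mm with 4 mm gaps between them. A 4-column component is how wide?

4 columns plus 3 gaps: 60 + 12 = 72 mm.

72 mm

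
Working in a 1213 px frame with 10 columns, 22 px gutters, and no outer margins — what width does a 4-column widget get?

472 px

10c + 9·22 = 1213 → 10c = 1015 → c = 101.5 px.
4-column span = 4·101.5 + 3·22 = 472 px.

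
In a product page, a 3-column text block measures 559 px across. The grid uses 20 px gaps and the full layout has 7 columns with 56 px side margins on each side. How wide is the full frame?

1443 px

3 columns + 2 gaps: 3c + 2·20 = 559.
3c = 559 − 40 = 519, so c = 173 px.
Adding margins, columns and gutters: 112 + 1211 + 120 = 1443 px.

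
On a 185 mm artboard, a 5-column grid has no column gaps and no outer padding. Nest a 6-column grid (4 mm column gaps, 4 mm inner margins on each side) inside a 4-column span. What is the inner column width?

185 / 5 = 37 mm per column.
With no column gaps, 4 columns span 4·37 = 148 mm.
Inner content = 148 − 2·4 = 140 mm.
Subtracting 5 column gaps of 4 leaves 120 for 6 columns, so d = 20 mm.

20 mm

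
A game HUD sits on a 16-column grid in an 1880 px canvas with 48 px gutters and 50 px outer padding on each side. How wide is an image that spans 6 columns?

Inside the margins: 1880 − 100 = 1780 px.
Subtracting 15 gutters of 48 leaves 1060 for 16 columns, so c = 66.25 px.
6-column span = 6·66.25 + 5·48 = 637.5 px.

637.5 px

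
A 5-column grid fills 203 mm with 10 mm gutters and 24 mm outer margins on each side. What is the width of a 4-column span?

122 mm

Take off 48 mm of margins, leaving 155 mm.
5c + 4·10 = 155 → 5c = 115 → c = 23 mm.
4-column span = 4·23 + 3·10 = 122 mm.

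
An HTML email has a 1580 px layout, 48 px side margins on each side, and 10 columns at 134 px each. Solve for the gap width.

16 px

Content width = 1580 − 2·48 = 1484 px.
Columns use 1340 px, leaving 144 px across 9 gaps = 16 px each.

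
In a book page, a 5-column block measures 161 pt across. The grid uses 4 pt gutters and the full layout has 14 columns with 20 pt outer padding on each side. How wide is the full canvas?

161 − 4·4 = 145; ÷5 gives c = 29 pt.
Canvas = 2·20 + 14·29 + 13·4 = 40 + 406 + 52 = 498 pt.

498 pt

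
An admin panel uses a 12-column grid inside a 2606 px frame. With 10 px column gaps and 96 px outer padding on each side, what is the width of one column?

192 px

Inside the margins: 2606 − 192 = 2414 px.
12c + 11·10 = 2414 → 12c = 2304 → c = 192 px.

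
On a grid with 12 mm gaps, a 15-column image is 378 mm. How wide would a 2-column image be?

Subtracting 14 gaps of 12 leaves 210 for 15 columns, so c = 14 mm.
Span of 2: 2·14 + 1·12 = 28 + 12 = 40 mm.

40 mm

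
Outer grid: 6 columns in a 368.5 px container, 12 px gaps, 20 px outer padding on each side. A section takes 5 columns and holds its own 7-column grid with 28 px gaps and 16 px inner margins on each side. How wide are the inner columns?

Take off 40 px of margins, leaving 328.5 px.
6 columns + 5 gaps: 6c + 5·12 = 328.5.
6c = 328.5 − 60 = 268.5, so c = 44.75 px.
Span of 5: 5·44.75 + 4·12 = 223.75 + 48 = 271.75 px.
Inner content = 271.75 − 2·16 = 239.75 px.
Subtracting 6 gaps of 28 leaves 71.75 for 7 columns, so d = 10.25 px.

10.25 px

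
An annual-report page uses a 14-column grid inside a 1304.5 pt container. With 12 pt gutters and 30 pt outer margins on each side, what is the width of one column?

Subtract both margins: 1304.5 − 2·30 = 1244.5 pt.
14c + 13·12 = 1244.5 → 14c = 1088.5 → c = 77.75 pt.

77.75 pt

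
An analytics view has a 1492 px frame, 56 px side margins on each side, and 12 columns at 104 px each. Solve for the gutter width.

12 px

Take off 112 px of margins, leaving 1380 px.
12 columns take 12·104 = 1248 px; remaining 132 splits into 11 gutters.
g = 132 / 11 = 12 px.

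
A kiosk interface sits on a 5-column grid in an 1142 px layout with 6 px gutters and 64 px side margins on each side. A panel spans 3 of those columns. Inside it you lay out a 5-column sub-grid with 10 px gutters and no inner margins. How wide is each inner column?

Take off 128 px of margins, leaving 1014 px.
5 columns + 4 gutters: 5c + 4·6 = 1014.
5c = 1014 − 24 = 990, so c = 198 px.
3 columns plus 2 gutters: 594 + 12 = 606 px.
Subtracting 4 gutters of 10 leaves 566 for 5 columns, so d = 113.2 px.

113.2 px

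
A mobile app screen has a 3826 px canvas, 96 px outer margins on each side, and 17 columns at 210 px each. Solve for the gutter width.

Take off 192 px of margins, leaving 3634 px.
Columns use 3570 px, leaving 64 px across 16 gutters = 4 px each.

4 px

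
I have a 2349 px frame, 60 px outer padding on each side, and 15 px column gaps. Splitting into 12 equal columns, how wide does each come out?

172 px

Content width = 2349 − 2·60 = 2229 px.
Subtracting 11 column gaps of 15 leaves 2064 for 12 columns, so c = 172 px.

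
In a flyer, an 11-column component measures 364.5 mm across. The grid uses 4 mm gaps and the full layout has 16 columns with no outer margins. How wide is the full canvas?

Subtracting 10 gaps of 4 leaves 324.5 for 11 columns, so c = 29.5 mm.
Total width: 16·29.5 + 15·4 = 532 mm.

532 mm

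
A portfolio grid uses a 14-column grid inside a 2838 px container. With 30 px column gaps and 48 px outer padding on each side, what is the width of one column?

Take off 96 px of margins, leaving 2742 px.
14c + 13·30 = 2742 → 14c = 2352 → c = 168 px.

168 px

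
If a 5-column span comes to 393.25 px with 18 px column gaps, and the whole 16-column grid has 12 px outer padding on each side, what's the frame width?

1322 px

393.25 − 4·18 = 321.25; ÷5 gives c = 64.25 px.
Adding margins, columns and gutters: 24 + 1028 + 270 = 1322 px.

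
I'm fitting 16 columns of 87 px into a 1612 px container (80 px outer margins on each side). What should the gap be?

4 px

Subtract both margins: 1612 − 2·80 = 1452 px.
Columns use 1392 px, leaving 60 px across 15 gaps = 4 px each.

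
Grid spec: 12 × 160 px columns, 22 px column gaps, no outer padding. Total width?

2162 px

Summing: 1920 + 242 = 2162 px.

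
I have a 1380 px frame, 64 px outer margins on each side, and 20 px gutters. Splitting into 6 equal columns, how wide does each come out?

Take off 128 px of margins, leaving 1252 px.
Subtracting 5 gutters of 20 leaves 1152 for 6 columns, so c = 192 px.

192 px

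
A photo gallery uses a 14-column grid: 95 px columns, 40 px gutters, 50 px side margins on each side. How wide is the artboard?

1950 px

Artboard = 2·50 + 14·95 + 13·40 = 100 + 1330 + 520 = 1950 px.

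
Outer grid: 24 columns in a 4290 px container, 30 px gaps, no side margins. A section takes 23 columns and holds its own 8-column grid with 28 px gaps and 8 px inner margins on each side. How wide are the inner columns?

487.25 px

24c + 23·30 = 4290 → 24c = 3600 → c = 150 px.
23-column span = 23·150 + 22·30 = 4110 px.
Inner content = 4110 − 2·8 = 4094 px.
4094 − 7·28 = 3898; ÷8 gives d = 487.25 px.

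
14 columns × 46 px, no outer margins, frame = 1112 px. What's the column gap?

14·46 + 13g = 1112 → 13g = 468 → g = 36 px.

36 px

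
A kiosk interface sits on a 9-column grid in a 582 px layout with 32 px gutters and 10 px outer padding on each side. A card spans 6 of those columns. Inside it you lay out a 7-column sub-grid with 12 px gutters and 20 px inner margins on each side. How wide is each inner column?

Outer content = 582 − 2·10 = 562 px.
9c + 8·32 = 562 → 9c = 306 → c = 34 px.
6 columns plus 5 gutters: 204 + 160 = 364 px.
Inner content = 364 − 2·20 = 324 px.
7d + 6·12 = 324 → 7d = 252 → d = 36 px.

36 px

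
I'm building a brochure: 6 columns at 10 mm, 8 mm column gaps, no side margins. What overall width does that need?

Summing: 60 + 40 = 100 mm.

100 mm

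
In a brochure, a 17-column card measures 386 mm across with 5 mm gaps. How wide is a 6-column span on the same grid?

Subtracting 16 gaps of 5 leaves 306 for 17 columns, so c = 18 mm.
Span of 6: 6·18 + 5·5 = 108 + 25 = 133 mm.

133 mm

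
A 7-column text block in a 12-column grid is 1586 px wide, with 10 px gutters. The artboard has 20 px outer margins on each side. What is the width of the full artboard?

7c + 6·10 = 1586 → 7c = 1526 → c = 218 px.
Total width: 2·20 + 12·218 + 11·10 = 2766 px.

2766 px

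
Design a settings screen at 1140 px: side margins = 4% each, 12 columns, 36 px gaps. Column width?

Margins: 4% × 1140 = 45.6 px each, so content = 1140 − 91.2 = 1048.8 px.
Subtracting 11 gaps of 36 leaves 652.8 for 12 columns, so c = 54.4 px.

54.4 px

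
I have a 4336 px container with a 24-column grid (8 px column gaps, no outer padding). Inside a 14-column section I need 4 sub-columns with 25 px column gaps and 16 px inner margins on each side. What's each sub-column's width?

Subtracting 23 column gaps of 8 leaves 4152 for 24 columns, so c = 173 px.
Span of 14: 14·173 + 13·8 = 2422 + 104 = 2526 px.
Inner content = 2526 − 2·16 = 2494 px.
4 columns + 3 column gaps: 4d + 3·25 = 2494.
4d = 2494 − 75 = 2419, so d = 604.75 px.

604.75 px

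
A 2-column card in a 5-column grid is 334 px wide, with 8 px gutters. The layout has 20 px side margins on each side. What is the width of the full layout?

887 px

2c + 1·8 = 334 → 2c = 326 → c = 163 px.
Adding margins, columns and gutters: 40 + 815 + 32 = 887 px.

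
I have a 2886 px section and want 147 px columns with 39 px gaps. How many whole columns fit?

15 columns

Each extra column adds 147 + 39 = 186 px.
(2886 + 39) / 186 = 15.73, so 15 columns fit.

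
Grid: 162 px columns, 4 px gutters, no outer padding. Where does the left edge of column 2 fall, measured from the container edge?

166 px

Each column+gutter stride is 166 px; with no margin, 1 of them is 166 px.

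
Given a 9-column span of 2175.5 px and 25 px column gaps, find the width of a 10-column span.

2175.5 − 8·25 = 1975.5; ÷9 gives c = 219.5 px.
Span of 10: 10·219.5 + 9·25 = 2195 + 225 = 2420 px.

2420 px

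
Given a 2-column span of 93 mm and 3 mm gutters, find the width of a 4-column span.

2c + 1·3 = 93 → 2c = 90 → c = 45 mm.
Span of 4: 4·45 + 3·3 = 180 + 9 = 189 mm.

189 mm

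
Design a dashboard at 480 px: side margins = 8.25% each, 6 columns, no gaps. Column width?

Margins: 8.25% × 480 = 39.6 px each, so content = 480 − 79.2 = 400.8 px.
With no gaps, each column is 400.8/6 = 66.8 px.

66.8 px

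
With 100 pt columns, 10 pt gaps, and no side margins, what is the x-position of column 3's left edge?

No margin, so column 3 starts at 2·(column + gutter) = 2·110 = 220 pt.

220 pt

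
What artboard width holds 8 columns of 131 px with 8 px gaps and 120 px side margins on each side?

1344 px

Total width: 2·120 + 8·131 + 7·8 = 1344 px.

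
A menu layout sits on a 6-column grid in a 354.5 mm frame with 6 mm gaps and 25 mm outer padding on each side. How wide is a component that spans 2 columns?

Content width = 354.5 − 2·25 = 304.5 mm.
6c + 5·6 = 304.5 → 6c = 274.5 → c = 45.75 mm.
2-column span = 2·45.75 + 1·6 = 97.5 mm.

97.5 mm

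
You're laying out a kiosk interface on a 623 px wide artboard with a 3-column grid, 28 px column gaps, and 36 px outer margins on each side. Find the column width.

165 px

Inside the margins: 623 − 72 = 551 px.
551 − 2·28 = 495; ÷3 gives c = 165 px.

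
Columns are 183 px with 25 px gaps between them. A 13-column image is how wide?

2679 px

13-column span = 13·183 + 12·25 = 2679 px.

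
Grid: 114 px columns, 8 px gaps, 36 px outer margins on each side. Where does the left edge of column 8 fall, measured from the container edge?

890 px

Column 8 starts at margin + 7·(column + gutter) = 36 + 7·122 = 890 px.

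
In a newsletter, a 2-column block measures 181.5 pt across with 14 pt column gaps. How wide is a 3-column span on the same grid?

279.25 pt

181.5 − 1·14 = 167.5; ÷2 gives c = 83.75 pt.
Span of 3: 3·83.75 + 2·14 = 251.25 + 28 = 279.25 pt.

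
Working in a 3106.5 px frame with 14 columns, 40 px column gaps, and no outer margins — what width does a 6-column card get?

1308.5 px

14 columns + 13 column gaps: 14c + 13·40 = 3106.5.
14c = 3106.5 − 520 = 2586.5, so c = 184.75 px.
Span of 6: 6·184.75 + 5·40 = 1108.5 + 200 = 1308.5 px.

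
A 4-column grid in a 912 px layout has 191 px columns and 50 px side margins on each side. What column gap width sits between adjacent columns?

16 px

Inside the margins: 912 − 100 = 812 px.
Columns use 764 px, leaving 48 px across 3 column gaps = 16 px each.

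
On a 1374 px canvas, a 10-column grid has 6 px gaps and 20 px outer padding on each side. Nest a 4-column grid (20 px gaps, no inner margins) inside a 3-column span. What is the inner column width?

Outer content = 1374 − 2·20 = 1334 px.
1334 − 9·6 = 1280; ÷10 gives c = 128 px.
Span of 3: 3·128 + 2·6 = 384 + 12 = 396 px.
396 − 3·20 = 336; ÷4 gives d = 84 px.

84 px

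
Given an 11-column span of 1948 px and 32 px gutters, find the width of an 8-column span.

1408 px

Subtracting 10 gutters of 32 leaves 1628 for 11 columns, so c = 148 px.
8-column span = 8·148 + 7·32 = 1408 px.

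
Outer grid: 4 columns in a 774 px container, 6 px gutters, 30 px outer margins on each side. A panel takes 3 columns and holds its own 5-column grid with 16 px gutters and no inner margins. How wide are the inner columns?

Inside the margins: 774 − 60 = 714 px.
4c + 3·6 = 714 → 4c = 696 → c = 174 px.
3-column span = 3·174 + 2·6 = 534 px.
5d + 4·16 = 534 → 5d = 470 → d = 94 px.

94 px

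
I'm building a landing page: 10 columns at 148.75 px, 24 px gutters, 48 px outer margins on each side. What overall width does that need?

1799.5 px

Container = 2·48 + 10·148.75 + 9·24 = 96 + 1487.5 + 216 = 1799.5 px.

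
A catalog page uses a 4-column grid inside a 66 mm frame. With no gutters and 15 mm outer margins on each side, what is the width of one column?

Inside the margins: 66 − 30 = 36 mm.
With no gutters, each column is 36/4 = 9 mm.

9 mm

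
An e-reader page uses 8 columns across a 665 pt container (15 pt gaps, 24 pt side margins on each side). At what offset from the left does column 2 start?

103 pt

Inside the margins: 665 − 48 = 617 pt.
8 columns + 7 gaps: 8c + 7·15 = 617.
8c = 617 − 105 = 512, so c = 64 pt.
Column 2 starts at margin + 1·(column + gutter) = 24 + 1·79 = 103 pt.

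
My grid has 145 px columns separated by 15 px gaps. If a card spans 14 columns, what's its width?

2225 px

Span of 14: 14·145 + 13·15 = 2030 + 195 = 2225 px.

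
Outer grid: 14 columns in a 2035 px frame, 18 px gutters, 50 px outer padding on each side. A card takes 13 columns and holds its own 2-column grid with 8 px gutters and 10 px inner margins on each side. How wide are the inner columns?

883.75 px

Inside the margins: 2035 − 100 = 1935 px.
Subtracting 13 gutters of 18 leaves 1701 for 14 columns, so c = 121.5 px.
13-column span = 13·121.5 + 12·18 = 1795.5 px.
Inner content = 1795.5 − 2·10 = 1775.5 px.
Subtracting 1 gutter of 8 leaves 1767.5 for 2 columns, so d = 883.75 px.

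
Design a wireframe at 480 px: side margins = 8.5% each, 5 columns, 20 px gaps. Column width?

Margins: 8.5% × 480 = 40.8 px each, so content = 480 − 81.6 = 398.4 px.
Subtracting 4 gaps of 20 leaves 318.4 for 5 columns, so c = 63.68 px.

63.68 px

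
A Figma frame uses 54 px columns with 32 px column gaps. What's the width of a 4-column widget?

4 columns plus 3 column gaps: 216 + 96 = 312 px.

312 px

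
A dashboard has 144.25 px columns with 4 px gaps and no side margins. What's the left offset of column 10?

1334.25 px

Before column 10: 9 columns + 9 gaps.
Offset = 9·(144.25 + 4) = 9·148.25 = 1334.25 px.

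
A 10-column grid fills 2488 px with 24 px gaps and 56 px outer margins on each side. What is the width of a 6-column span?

1416 px

Content width = 2488 − 2·56 = 2376 px.
2376 − 9·24 = 2160; ÷10 gives c = 216 px.
Span of 6: 6·216 + 5·24 = 1296 + 120 = 1416 px.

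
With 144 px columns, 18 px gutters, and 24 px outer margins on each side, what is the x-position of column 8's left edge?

Column 8 starts at margin + 7·(column + gutter) = 24 + 7·162 = 1158 px.

1158 px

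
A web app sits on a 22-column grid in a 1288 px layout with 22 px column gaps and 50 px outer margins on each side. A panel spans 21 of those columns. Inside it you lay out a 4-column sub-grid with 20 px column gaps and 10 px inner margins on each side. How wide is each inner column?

263.25 px

Outer content = 1288 − 2·50 = 1188 px.
1188 − 21·22 = 726; ÷22 gives c = 33 px.
Span of 21: 21·33 + 20·22 = 693 + 440 = 1133 px.
Inner content = 1133 − 2·10 = 1113 px.
4 columns + 3 column gaps: 4d + 3·20 = 1113.
4d = 1113 − 60 = 1053, so d = 263.25 px.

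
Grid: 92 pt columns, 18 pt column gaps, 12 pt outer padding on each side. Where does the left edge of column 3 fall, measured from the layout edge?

Each column+gutter stride is 110 pt; 2 of them past the 12 pt margin is 12 + 220 = 232 pt.

232 pt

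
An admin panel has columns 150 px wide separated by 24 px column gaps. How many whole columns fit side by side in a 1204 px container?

7 columns: 7·150 + 6·24 = 1194 px ≤ 1204.
8 columns: 1368 px > 1204. So 7.

7 columns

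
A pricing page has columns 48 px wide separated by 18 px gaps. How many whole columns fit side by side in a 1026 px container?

15 columns

k columns need k·48 + (k−1)·18 = k·66 − 18.
k·66 − 18 ≤ 1026 → k ≤ 1044 / 66 ≈ 15.82, so k = 15.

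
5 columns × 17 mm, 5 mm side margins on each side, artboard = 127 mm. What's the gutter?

8 mm

Inside the margins: 127 − 10 = 117 mm.
5·17 + 4g = 117 → 4g = 32 → g = 8 mm.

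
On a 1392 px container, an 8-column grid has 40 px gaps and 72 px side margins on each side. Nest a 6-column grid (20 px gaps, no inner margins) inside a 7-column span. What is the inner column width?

164.5 px

Inside the margins: 1392 − 144 = 1248 px.
1248 − 7·40 = 968; ÷8 gives c = 121 px.
7 columns plus 6 gaps: 847 + 240 = 1087 px.
6d + 5·20 = 1087 → 6d = 987 → d = 164.5 px.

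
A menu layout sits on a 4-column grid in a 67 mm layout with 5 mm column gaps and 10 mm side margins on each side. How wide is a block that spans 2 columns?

Inside the margins: 67 − 20 = 47 mm.
4 columns + 3 column gaps: 4c + 3·5 = 47.
4c = 47 − 15 = 32, so c = 8 mm.
Span of 2: 2·8 + 1·5 = 16 + 5 = 21 mm.

21 mm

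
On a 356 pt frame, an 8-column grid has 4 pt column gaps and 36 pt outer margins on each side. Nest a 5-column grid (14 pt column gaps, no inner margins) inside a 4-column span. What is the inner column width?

Subtract both margins: 356 − 2·36 = 284 pt.
8c + 7·4 = 284 → 8c = 256 → c = 32 pt.
Span of 4: 4·32 + 3·4 = 128 + 12 = 140 pt.
5d + 4·14 = 140 → 5d = 84 → d = 16.8 pt.

16.8 pt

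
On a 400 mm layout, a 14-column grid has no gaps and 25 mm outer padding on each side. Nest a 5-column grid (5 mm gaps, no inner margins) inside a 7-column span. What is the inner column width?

Subtract both margins: 400 − 2·25 = 350 mm.
14c = 350 → c = 25 mm.
With no gaps, 7 columns span 7·25 = 175 mm.
5 columns + 4 gaps: 5d + 4·5 = 175.
5d = 175 − 20 = 155, so d = 31 mm.

31 mm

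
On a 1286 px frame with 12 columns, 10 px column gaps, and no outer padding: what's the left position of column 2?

108 px

Subtracting 11 column gaps of 10 leaves 1176 for 12 columns, so c = 98 px.
Each column+gutter stride is 108 px; with no margin, 1 of them is 108 px.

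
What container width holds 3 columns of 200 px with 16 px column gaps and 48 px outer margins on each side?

Total width: 2·48 + 3·200 + 2·16 = 728 px.

728 px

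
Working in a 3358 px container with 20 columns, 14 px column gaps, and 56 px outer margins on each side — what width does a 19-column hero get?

Inside the margins: 3358 − 112 = 3246 px.
20 columns + 19 column gaps: 20c + 19·14 = 3246.
20c = 3246 − 266 = 2980, so c = 149 px.
Span of 19: 19·149 + 18·14 = 2831 + 252 = 3083 px.

3083 px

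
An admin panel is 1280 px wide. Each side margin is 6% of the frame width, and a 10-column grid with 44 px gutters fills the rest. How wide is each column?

Each margin = 6% of 1280 = 76.8 px; content = 1280 − 2·76.8 = 1126.4 px.
10c + 9·44 = 1126.4 → 10c = 730.4 → c = 73.04 px.

73.04 px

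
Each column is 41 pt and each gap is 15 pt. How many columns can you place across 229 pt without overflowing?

4 columns

4 columns: 4·41 + 3·15 = 209 pt ≤ 229.
5 columns: 265 pt > 229. So 4.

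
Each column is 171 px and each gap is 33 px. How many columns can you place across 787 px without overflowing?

4 columns

Each extra column adds 171 + 33 = 204 px.
(787 + 33) / 204 = 4.02, so 4 columns fit.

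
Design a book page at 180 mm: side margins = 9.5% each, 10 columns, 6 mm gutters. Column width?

9.18 mm

Margins: 9.5% × 180 = 17.1 mm each, so content = 180 − 34.2 = 145.8 mm.
145.8 − 9·6 = 91.8; ÷10 gives c = 9.18 mm.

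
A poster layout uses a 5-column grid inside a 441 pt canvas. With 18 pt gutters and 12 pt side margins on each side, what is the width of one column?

69 pt

Inside the margins: 441 − 24 = 417 pt.
417 − 4·18 = 345; ÷5 gives c = 69 pt.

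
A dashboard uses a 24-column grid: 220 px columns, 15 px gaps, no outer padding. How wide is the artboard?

Total width: 24·220 + 23·15 = 5625 px.

5625 px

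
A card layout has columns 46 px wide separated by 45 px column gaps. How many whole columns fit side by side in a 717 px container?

8 columns: 8·46 + 7·45 = 683 px ≤ 717.
9 columns: 774 px > 717. So 8.

8 columns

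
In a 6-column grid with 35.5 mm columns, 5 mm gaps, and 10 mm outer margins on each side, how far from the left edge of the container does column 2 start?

Each column+gutter stride is 40.5 mm; 1 of them past the 10 mm margin is 10 + 40.5 = 50.5 mm.

50.5 mm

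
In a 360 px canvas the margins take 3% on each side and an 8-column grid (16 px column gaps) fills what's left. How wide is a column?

28.3 px

360 × (1 − 2·3%) = 360 × 94% = 338.4 px for the columns.
Subtracting 7 column gaps of 16 leaves 226.4 for 8 columns, so c = 28.3 px.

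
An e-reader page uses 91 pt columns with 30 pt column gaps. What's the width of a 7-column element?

817 pt

Span of 7: 7·91 + 6·30 = 637 + 180 = 817 pt.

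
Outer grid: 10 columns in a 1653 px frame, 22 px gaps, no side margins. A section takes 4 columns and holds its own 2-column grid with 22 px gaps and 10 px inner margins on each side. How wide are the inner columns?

Subtracting 9 gaps of 22 leaves 1455 for 10 columns, so c = 145.5 px.
4-column span = 4·145.5 + 3·22 = 648 px.
Inner content = 648 − 2·10 = 628 px.
2d + 1·22 = 628 → 2d = 606 → d = 303 px.

303 px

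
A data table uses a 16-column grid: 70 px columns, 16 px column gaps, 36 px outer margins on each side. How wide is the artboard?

Artboard = 2·36 + 16·70 + 15·16 = 72 + 1120 + 240 = 1432 px.

1432 px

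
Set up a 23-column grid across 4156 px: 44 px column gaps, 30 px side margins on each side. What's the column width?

136 px

Take off 60 px of margins, leaving 4096 px.
Subtracting 22 column gaps of 44 leaves 3128 for 23 columns, so c = 136 px.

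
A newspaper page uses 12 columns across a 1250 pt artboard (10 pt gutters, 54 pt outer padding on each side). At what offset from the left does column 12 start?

1110 pt

Take off 108 pt of margins, leaving 1142 pt.
12 columns + 11 gutters: 12c + 11·10 = 1142.
12c = 1142 − 110 = 1032, so c = 86 pt.
Column 12 starts at margin + 11·(column + gutter) = 54 + 11·96 = 1110 pt.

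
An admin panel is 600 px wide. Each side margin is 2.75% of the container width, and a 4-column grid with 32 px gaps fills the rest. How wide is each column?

600 × (1 − 2·2.75%) = 600 × 94.5% = 567 px for the columns.
Subtracting 3 gaps of 32 leaves 471 for 4 columns, so c = 117.75 px.

117.75 px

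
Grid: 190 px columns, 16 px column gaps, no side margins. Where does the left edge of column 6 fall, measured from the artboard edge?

1030 px

Before column 6: 5 columns + 5 column gaps.
Offset = 5·(190 + 16) = 5·206 = 1030 px.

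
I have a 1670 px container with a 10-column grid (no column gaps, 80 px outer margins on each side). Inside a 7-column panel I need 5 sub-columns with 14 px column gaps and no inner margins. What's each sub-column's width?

Outer content = 1670 − 2·80 = 1510 px.
1510 / 10 = 151 px per column.
With no column gaps, 7 columns span 7·151 = 1057 px.
5 columns + 4 column gaps: 5d + 4·14 = 1057.
5d = 1057 − 56 = 1001, so d = 200.2 px.

200.2 px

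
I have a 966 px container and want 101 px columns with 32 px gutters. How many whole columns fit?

Each extra column adds 101 + 32 = 133 px.
(966 + 32) / 133 = 7.50, so 7 columns fit.

7 columns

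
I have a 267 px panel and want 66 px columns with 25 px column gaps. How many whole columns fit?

Each extra column adds 66 + 25 = 91 px.
(267 + 25) / 91 = 3.21, so 3 columns fit.

3 columns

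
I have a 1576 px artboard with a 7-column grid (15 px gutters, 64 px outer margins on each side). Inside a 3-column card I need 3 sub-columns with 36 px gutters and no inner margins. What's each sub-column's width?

Inside the margins: 1576 − 128 = 1448 px.
Subtracting 6 gutters of 15 leaves 1358 for 7 columns, so c = 194 px.
3 columns plus 2 gutters: 582 + 30 = 612 px.
612 − 2·36 = 540; ÷3 gives d = 180 px.

180 px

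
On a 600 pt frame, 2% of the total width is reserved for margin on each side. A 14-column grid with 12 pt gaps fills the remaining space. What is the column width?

Each margin = 2% of 600 = 12 pt; content = 600 − 2·12 = 576 pt.
14c + 13·12 = 576 → 14c = 420 → c = 30 pt.

30 pt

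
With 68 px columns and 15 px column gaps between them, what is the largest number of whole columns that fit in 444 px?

5 columns

Each extra column adds 68 + 15 = 83 px.
(444 + 15) / 83 = 5.53, so 5 columns fit.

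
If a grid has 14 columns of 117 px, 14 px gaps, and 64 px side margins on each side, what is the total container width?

Adding margins, columns and gutters: 128 + 1638 + 182 = 1948 px.

1948 px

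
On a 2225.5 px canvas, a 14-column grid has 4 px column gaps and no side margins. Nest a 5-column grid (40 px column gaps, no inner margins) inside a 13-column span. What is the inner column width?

2225.5 − 13·4 = 2173.5; ÷14 gives c = 155.25 px.
Span of 13: 13·155.25 + 12·4 = 2018.25 + 48 = 2066.25 px.
5 columns + 4 column gaps: 5d + 4·40 = 2066.25.
5d = 2066.25 − 160 = 1906.25, so d = 381.25 px.

381.25 px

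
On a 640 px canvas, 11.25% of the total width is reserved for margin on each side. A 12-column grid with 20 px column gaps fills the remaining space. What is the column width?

23 px

640 × (1 − 2·11.25%) = 640 × 77.5% = 496 px for the columns.
12c + 11·20 = 496 → 12c = 276 → c = 23 px.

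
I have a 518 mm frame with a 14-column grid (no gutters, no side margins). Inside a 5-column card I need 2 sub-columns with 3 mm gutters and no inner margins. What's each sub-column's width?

518 / 14 = 37 mm per column.
5-column span = 5·37 = 185 mm.
2 columns + 1 gutter: 2d + 1·3 = 185.
2d = 185 − 3 = 182, so d = 91 mm.

91 mm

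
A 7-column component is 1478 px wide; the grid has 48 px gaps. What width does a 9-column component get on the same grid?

1914 px

Subtracting 6 gaps of 48 leaves 1190 for 7 columns, so c = 170 px.
9-column span = 9·170 + 8·48 = 1914 px.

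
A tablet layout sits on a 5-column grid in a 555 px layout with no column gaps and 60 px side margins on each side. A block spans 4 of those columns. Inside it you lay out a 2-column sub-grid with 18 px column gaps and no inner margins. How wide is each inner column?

Take off 120 px of margins, leaving 435 px.
5c = 435 → c = 87 px.
With no column gaps, 4 columns span 4·87 = 348 px.
Subtracting 1 column gap of 18 leaves 330 for 2 columns, so d = 165 px.

165 px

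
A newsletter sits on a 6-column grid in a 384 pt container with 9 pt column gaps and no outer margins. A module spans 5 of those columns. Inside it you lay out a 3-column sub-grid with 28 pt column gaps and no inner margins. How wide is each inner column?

87.5 pt

6 columns + 5 column gaps: 6c + 5·9 = 384.
6c = 384 − 45 = 339, so c = 56.5 pt.
5-column span = 5·56.5 + 4·9 = 318.5 pt.
3d + 2·28 = 318.5 → 3d = 262.5 → d = 87.5 pt.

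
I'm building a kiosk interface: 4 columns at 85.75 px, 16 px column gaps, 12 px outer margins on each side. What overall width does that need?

415 px

Total width: 2·12 + 4·85.75 + 3·16 = 415 px.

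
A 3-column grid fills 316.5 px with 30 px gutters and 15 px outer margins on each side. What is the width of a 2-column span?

Subtract both margins: 316.5 − 2·15 = 286.5 px.
Subtracting 2 gutters of 30 leaves 226.5 for 3 columns, so c = 75.5 px.
Span of 2: 2·75.5 + 1·30 = 151 + 30 = 181 px.

181 px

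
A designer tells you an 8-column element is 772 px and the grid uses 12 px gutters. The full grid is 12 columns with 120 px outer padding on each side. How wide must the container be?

8 columns + 7 gutters: 8c + 7·12 = 772.
8c = 772 − 84 = 688, so c = 86 px.
Adding margins, columns and gutters: 240 + 1032 + 132 = 1404 px.

1404 px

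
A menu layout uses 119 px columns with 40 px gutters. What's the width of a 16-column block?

2504 px

16-column span = 16·119 + 15·40 = 2504 px.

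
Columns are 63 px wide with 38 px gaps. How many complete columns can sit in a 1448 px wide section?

14 columns: 14·63 + 13·38 = 1376 px ≤ 1448.
15 columns: 1477 px > 1448. So 14.

14 columns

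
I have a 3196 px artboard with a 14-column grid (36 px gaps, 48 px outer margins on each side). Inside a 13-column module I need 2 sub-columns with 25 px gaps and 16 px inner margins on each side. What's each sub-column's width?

Subtract both margins: 3196 − 2·48 = 3100 px.
14c + 13·36 = 3100 → 14c = 2632 → c = 188 px.
Span of 13: 13·188 + 12·36 = 2444 + 432 = 2876 px.
Inner content = 2876 − 2·16 = 2844 px.
2 columns + 1 gap: 2d + 1·25 = 2844.
2d = 2844 − 25 = 2819, so d = 1409.5 px.

1409.5 px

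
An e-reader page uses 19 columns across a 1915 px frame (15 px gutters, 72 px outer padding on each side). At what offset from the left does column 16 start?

1482 px

Subtract both margins: 1915 − 2·72 = 1771 px.
Subtracting 18 gutters of 15 leaves 1501 for 19 columns, so c = 79 px.
Each column+gutter stride is 94 px; 15 of them past the 72 px margin is 72 + 1410 = 1482 px.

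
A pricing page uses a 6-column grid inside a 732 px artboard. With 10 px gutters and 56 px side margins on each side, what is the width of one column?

95 px

Take off 112 px of margins, leaving 620 px.
6 columns + 5 gutters: 6c + 5·10 = 620.
6c = 620 − 50 = 570, so c = 95 px.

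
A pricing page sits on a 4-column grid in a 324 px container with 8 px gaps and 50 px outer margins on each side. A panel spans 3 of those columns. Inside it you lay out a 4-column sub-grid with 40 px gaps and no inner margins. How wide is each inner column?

Outer content = 324 − 2·50 = 224 px.
224 − 3·8 = 200; ÷4 gives c = 50 px.
3 columns plus 2 gaps: 150 + 16 = 166 px.
166 − 3·40 = 46; ÷4 gives d = 11.5 px.

11.5 px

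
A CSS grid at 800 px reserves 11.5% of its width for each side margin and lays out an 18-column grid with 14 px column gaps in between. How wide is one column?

Each margin = 11.5% of 800 = 92 px; content = 800 − 2·92 = 616 px.
Subtracting 17 column gaps of 14 leaves 378 for 18 columns, so c = 21 px.

21 px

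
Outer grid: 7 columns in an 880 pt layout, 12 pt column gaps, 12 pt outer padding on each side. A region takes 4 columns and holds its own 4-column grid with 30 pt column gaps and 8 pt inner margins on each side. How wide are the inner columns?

94.5 pt

Subtract both margins: 880 − 2·12 = 856 pt.
7 columns + 6 column gaps: 7c + 6·12 = 856.
7c = 856 − 72 = 784, so c = 112 pt.
4-column span = 4·112 + 3·12 = 484 pt.
Inner content = 484 − 2·8 = 468 pt.
4 columns + 3 column gaps: 4d + 3·30 = 468.
4d = 468 − 90 = 378, so d = 94.5 pt.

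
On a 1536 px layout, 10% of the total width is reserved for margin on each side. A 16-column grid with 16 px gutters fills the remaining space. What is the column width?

61.8 px

Margins: 10% × 1536 = 153.6 px each, so content = 1536 − 307.2 = 1228.8 px.
Subtracting 15 gutters of 16 leaves 988.8 for 16 columns, so c = 61.8 px.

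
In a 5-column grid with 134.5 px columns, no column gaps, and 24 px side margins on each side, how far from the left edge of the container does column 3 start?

Column 3 starts at margin + 2·(column + gutter) = 24 + 2·134.5 = 293 px.

293 px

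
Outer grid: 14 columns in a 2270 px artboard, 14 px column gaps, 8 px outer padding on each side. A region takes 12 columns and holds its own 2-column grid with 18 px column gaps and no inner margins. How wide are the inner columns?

Inside the margins: 2270 − 16 = 2254 px.
14c + 13·14 = 2254 → 14c = 2072 → c = 148 px.
12-column span = 12·148 + 11·14 = 1930 px.
Subtracting 1 column gap of 18 leaves 1912 for 2 columns, so d = 956 px.

956 px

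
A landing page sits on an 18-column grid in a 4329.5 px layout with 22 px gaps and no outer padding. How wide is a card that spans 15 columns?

3604.25 px

18 columns + 17 gaps: 18c + 17·22 = 4329.5.
18c = 4329.5 − 374 = 3955.5, so c = 219.75 px.
15 columns plus 14 gaps: 3296.25 + 308 = 3604.25 px.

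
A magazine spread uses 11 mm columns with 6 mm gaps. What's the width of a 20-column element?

334 mm

Span of 20: 20·11 + 19·6 = 220 + 114 = 334 mm.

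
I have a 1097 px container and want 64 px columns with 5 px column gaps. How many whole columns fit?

15 columns: 15·64 + 14·5 = 1030 px ≤ 1097.
16 columns: 1099 px > 1097. So 15.

15 columns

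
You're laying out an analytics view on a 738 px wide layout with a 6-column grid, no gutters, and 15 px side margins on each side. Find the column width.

Content width = 738 − 2·15 = 708 px.
708 / 6 = 118 px per column.

118 px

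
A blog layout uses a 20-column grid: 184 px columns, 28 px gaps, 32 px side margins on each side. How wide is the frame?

4276 px

Adding margins, columns and gutters: 64 + 3680 + 532 = 4276 px.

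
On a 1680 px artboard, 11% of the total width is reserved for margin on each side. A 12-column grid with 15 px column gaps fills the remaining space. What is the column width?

95.45 px

Each margin = 11% of 1680 = 184.8 px; content = 1680 − 2·184.8 = 1310.4 px.
12 columns + 11 column gaps: 12c + 11·15 = 1310.4.
12c = 1310.4 − 165 = 1145.4, so c = 95.45 px.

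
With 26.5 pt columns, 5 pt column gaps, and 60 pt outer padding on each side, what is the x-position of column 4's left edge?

154.5 pt

Column 4 starts at margin + 3·(column + gutter) = 60 + 3·31.5 = 154.5 pt.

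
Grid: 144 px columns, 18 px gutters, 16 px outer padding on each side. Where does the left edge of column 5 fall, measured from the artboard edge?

664 px

Before column 5: the margin + 4 columns + 4 gutters.
Offset = 16 + 4·(144 + 18) = 16 + 648 = 664 px.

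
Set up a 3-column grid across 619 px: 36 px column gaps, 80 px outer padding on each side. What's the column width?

129 px

Content width = 619 − 2·80 = 459 px.
3c + 2·36 = 459 → 3c = 387 → c = 129 px.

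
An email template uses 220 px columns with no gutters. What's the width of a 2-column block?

With no gutters, 2 columns span 2·220 = 440 px.

440 px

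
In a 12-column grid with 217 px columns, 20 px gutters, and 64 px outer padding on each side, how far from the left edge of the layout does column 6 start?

1249 px

Before column 6: the margin + 5 columns + 5 gutters.
Offset = 64 + 5·(217 + 20) = 64 + 1185 = 1249 px.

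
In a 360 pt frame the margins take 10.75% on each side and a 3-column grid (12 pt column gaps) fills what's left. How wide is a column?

Margins: 10.75% × 360 = 38.7 pt each, so content = 360 − 77.4 = 282.6 pt.
282.6 − 2·12 = 258.6; ÷3 gives c = 86.2 pt.

86.2 pt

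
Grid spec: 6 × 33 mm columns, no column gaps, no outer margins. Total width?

Layout = 6·33 = 198 = 198 mm.

198 mm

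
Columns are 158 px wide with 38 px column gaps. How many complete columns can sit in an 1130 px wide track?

5 columns

Each extra column adds 158 + 38 = 196 px.
(1130 + 38) / 196 = 5.96, so 5 columns fit.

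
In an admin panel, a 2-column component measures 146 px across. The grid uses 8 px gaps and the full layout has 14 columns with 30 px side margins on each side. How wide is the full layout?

1130 px

146 − 1·8 = 138; ÷2 gives c = 69 px.
Layout = 2·30 + 14·69 + 13·8 = 60 + 966 + 104 = 1130 px.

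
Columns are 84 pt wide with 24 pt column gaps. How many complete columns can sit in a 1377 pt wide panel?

k columns need k·84 + (k−1)·24 = k·108 − 24.
k·108 − 24 ≤ 1377 → k ≤ 1401 / 108 ≈ 12.97, so k = 12.

12 columns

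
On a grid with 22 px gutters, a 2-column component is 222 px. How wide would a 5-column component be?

2 columns + 1 gutter: 2c + 1·22 = 222.
2c = 222 − 22 = 200, so c = 100 px.
5-column span = 5·100 + 4·22 = 588 px.

588 px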